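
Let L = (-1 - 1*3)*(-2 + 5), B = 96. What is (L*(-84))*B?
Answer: 96768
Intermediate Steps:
L = -12 (L = (-1 - 3)*3 = -4*3 = -12)
(L*(-84))*B = -12*(-84)*96 = 1008*96 = 96768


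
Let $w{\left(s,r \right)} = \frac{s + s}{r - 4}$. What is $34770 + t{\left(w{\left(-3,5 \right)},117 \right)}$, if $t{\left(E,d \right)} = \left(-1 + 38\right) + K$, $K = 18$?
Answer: $34825$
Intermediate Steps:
$w{\left(s,r \right)} = \frac{2 s}{-4 + r}$
$t{\left(E,d \right)} = 55$ ($t{\left(E,d \right)} = \left(-1 + 38\right) + 18 = 37 + 18 = 55$)
$34770 + t{\left(w{\left(-3,5 \right)},117 \right)} = 34770 + 55 = 34825$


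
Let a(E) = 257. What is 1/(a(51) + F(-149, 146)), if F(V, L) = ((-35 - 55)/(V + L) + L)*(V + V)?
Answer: -1/52191 ≈ -1.9160e-5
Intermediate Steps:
F(V, L) = 2*V*(L - 90/(L + V)) (F(V, L) = (-90/(L + V) + L)*(2*V) = (L - 90/(L + V))*(2*V) = 2*V*(L - 90/(L + V)))
1/(a(51) + F(-149, 146)) = 1/(257 + 2*(-149)*(-90 + 146² + 146*(-149))/(146 - 149)) = 1/(257 + 2*(-149)*(-90 + 21316 - 21754)/(-3)) = 1/(257 + 2*(-149)*(-⅓)*(-528)) = 1/(257 - 52448) = 1/(-52191) = -1/52191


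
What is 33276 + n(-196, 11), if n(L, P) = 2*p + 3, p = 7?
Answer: 33293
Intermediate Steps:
n(L, P) = 17 (n(L, P) = 2*7 + 3 = 14 + 3 = 17)
33276 + n(-196, 11) = 33276 + 17 = 33293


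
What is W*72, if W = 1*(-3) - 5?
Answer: -576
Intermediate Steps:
W = -8 (W = -3 - 5 = -8)
W*72 = -8*72 = -576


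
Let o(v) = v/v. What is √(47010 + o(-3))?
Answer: √47011 ≈ 216.82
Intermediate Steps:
o(v) = 1
√(47010 + o(-3)) = √(47010 + 1) = √47011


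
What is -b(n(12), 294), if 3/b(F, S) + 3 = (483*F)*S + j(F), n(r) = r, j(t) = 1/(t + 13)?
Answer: -75/42600526 ≈ -1.7605e-6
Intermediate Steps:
j(t) = 1/(13 + t)
b(F, S) = 3/(-3 + 1/(13 + F) + 483*F*S) (b(F, S) = 3/(-3 + ((483*F)*S + 1/(13 + F))) = 3/(-3 + (483*F*S + 1/(13 + F))) = 3/(-3 + (1/(13 + F) + 483*F*S)) = 3/(-3 + 1/(13 + F) + 483*F*S))
-b(n(12), 294) = -3*(13 + 12)/(1 + 3*(-1 + 161*12*294)*(13 + 12)) = -3*25/(1 + 3*(-1 + 568008)*25) = -3*25/(1 + 3*568007*25) = -3*25/(1 + 42600525) = -3*25/42600526 = -1*75/42600526 = -75/42600526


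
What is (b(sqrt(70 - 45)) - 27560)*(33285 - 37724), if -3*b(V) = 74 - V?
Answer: 122440937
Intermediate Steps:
b(V) = -74/3 + V/3 (b(V) = -(74 - V)/3 = -74/3 + V/3)
(b(sqrt(70 - 45)) - 27560)*(33285 - 37724) = ((-74/3 + sqrt(70 - 45)/3) - 27560)*(33285 - 37724) = ((-74/3 + sqrt(25)/3) - 27560)*(-4439) = ((-74/3 + (1/3)*5) - 27560)*(-4439) = ((-74/3 + 5/3) - 27560)*(-4439) = (-23 - 27560)*(-4439) = -27583*(-4439) = 122440937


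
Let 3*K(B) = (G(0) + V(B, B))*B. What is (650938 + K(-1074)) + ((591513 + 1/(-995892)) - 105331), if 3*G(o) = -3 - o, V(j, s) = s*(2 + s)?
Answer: -409349402117833/995892 ≈ -4.1104e+8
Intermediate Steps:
G(o) = -1 - o/3 (G(o) = (-3 - o)/3 = -1 - o/3)
K(B) = B*(-1 + B*(2 + B))/3 (K(B) = (((-1 - ⅓*0) + B*(2 + B))*B)/3 = (((-1 + 0) + B*(2 + B))*B)/3 = ((-1 + B*(2 + B))*B)/3 = (B*(-1 + B*(2 + B)))/3 = B*(-1 + B*(2 + B))/3)
(650938 + K(-1074)) + ((591513 + 1/(-995892)) - 105331) = (650938 + (⅓)*(-1074)*(-1 - 1074*(2 - 1074))) + ((591513 + 1/(-995892)) - 105331) = (650938 + (⅓)*(-1074)*(-1 - 1074*(-1072))) + ((591513 - 1/995892) - 105331) = (650938 + (⅓)*(-1074)*(-1 + 1151328)) + (589083064595/995892 - 105331) = (650938 + (⅓)*(-1074)*1151327) + 484184764343/995892 = (650938 - 412175066) + 484184764343/995892 = -411524128 + 484184764343/995892 = -409349402117833/995892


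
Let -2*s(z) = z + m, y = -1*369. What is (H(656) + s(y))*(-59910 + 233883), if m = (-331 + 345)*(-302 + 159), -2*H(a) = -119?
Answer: 216596385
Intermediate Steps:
H(a) = 119/2 (H(a) = -½*(-119) = 119/2)
y = -369
m = -2002 (m = 14*(-143) = -2002)
s(z) = 1001 - z/2 (s(z) = -(z - 2002)/2 = -(-2002 + z)/2 = 1001 - z/2)
(H(656) + s(y))*(-59910 + 233883) = (119/2 + (1001 - ½*(-369)))*(-59910 + 233883) = (119/2 + (1001 + 369/2))*173973 = (119/2 + 2371/2)*173973 = 1245*173973 = 216596385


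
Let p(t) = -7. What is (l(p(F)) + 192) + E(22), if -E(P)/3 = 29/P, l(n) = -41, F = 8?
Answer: 3235/22 ≈ 147.05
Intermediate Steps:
E(P) = -87/P
(l(p(F)) + 192) + E(22) = (-41 + 192) - 87/22 = 151 - 87*1/22 = 151 - 87/22 = 3235/22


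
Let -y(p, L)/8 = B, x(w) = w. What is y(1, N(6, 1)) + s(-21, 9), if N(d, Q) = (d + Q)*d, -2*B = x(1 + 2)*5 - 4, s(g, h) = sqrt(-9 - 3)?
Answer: 44 + 2*I*sqrt(3) ≈ 44.0 + 3.4641*I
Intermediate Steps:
s(g, h) = 2*I*sqrt(3) (s(g, h) = sqrt(-12) = 2*I*sqrt(3))
B = -11/2 (B = -((1 + 2)*5 - 4)/2 = -(3*5 - 4)/2 = -(15 - 4)/2 = -1/2*11 = -11/2 ≈ -5.5000)
N(d, Q) = d*(Q + d) (N(d, Q) = (Q + d)*d = d*(Q + d))
y(p, L) = 44 (y(p, L) = -8*(-11/2) = 44)
y(1, N(6, 1)) + s(-21, 9) = 44 + 2*I*sqrt(3)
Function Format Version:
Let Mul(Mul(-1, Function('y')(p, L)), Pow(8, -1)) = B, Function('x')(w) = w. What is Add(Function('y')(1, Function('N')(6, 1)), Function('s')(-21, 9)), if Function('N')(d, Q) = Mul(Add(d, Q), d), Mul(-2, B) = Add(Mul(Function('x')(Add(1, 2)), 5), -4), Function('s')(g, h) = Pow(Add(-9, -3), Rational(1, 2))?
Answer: Add(44, Mul(2, I, Pow(3, Rational(1, 2)))) ≈ Add(44.000, Mul(3.4641, I))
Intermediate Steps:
Function('s')(g, h) = Mul(2, I, Pow(3, Rational(1, 2))) (Function('s')(g, h) = Pow(-12, Rational(1, 2)) = Mul(2, I, Pow(3, Rational(1, 2))))
B = Rational(-11, 2) (B = Mul(Rational(-1, 2), Add(Mul(Add(1, 2), 5), -4)) = Mul(Rational(-1, 2), Add(Mul(3, 5), -4)) = Mul(Rational(-1, 2), Add(15, -4)) = Mul(Rational(-1, 2), 11) = Rational(-11, 2) ≈ -5.5000)
Function('N')(d, Q) = Mul(d, Add(Q, d)) (Function('N')(d, Q) = Mul(Add(Q, d), d) = Mul(d, Add(Q, d)))
Function('y')(p, L) = 44 (Function('y')(p, L) = Mul(-8, Rational(-11, 2)) = 44)
Add(Function('y')(1, Function('N')(6, 1)), Function('s')(-21, 9)) = Add(44, Mul(2, I, Pow(3, Rational(1, 2))))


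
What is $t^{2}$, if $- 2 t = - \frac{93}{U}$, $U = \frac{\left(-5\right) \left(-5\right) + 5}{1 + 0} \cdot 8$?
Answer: $\frac{961}{25600} \approx 0.037539$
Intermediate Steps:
$U = 240$ ($U = \frac{25 + 5}{1} \cdot 8 = 1 \cdot 30 \cdot 8 = 30 \cdot 8 = 240$)
$t = \frac{31}{160}$ ($t = - \frac{\left(-93\right) \frac{1}{240}}{2} = \left(- \frac{1}{2}\right) \left(- \frac{31}{80}\right) = \frac{31}{160} \approx 0.19375$)
$t^{2} = \left(\frac{31}{160}\right)^{2} = \frac{961}{25600}$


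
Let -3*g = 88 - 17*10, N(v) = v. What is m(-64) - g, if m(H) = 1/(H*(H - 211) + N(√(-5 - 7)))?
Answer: (-164*√3 + 1443197*I)/(6*(√3 - 8800*I)) ≈ -27.333 - 1.1187e-8*I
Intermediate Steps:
g = 82/3 (g = -(88 - 17*10)/3 = -(88 - 170)/3 = -⅓*(-82) = 82/3 ≈ 27.333)
m(H) = 1/(H*(-211 + H) + 2*I*√3) (m(H) = 1/(H*(H - 211) + √(-5 - 7)) = 1/(H*(-211 + H) + √(-12)) = 1/(H*(-211 + H) + 2*I*√3))
m(-64) - g = 1/((-64)² - 211*(-64) + 2*I*√3) - 1*82/3 = 1/(4096 + 13504 + 2*I*√3) - 82/3 = 1/(17600 + 2*I*√3) - 82/3 = -82/3 + 1/(17600 + 2*I*√3)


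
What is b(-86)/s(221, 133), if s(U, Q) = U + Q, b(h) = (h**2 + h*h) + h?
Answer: 2451/59 ≈ 41.542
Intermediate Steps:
b(h) = h + 2*h**2 (b(h) = (h**2 + h**2) + h = 2*h**2 + h = h + 2*h**2)
s(U, Q) = Q + U
b(-86)/s(221, 133) = (-86*(1 + 2*(-86)))/(133 + 221) = -86*(1 - 172)/354 = -86*(-171)*(1/354) = 14706*(1/354) = 2451/59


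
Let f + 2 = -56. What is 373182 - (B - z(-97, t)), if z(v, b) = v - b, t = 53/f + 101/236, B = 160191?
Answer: 1457049861/6844 ≈ 2.1289e+5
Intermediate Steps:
f = -58 (f = -2 - 56 = -58)
t = -3325/6844 (t = 53/(-58) + 101/236 = 53*(-1/58) + 101*(1/236) = -53/58 + 101/236 = -3325/6844 ≈ -0.48583)
373182 - (B - z(-97, t)) = 373182 - (160191 - (-97 - 1*(-3325/6844))) = 373182 - (160191 - (-97 + 3325/6844)) = 373182 - (160191 - 1*(-660543/6844)) = 373182 - (160191 + 660543/6844) = 373182 - 1*1097007747/6844 = 373182 - 1097007747/6844 = 1457049861/6844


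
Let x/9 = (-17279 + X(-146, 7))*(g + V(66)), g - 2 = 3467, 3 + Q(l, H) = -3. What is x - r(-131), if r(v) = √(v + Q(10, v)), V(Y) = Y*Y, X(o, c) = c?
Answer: -1216380600 - I*√137 ≈ -1.2164e+9 - 11.705*I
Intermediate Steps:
Q(l, H) = -6 (Q(l, H) = -3 - 3 = -6)
V(Y) = Y²
g = 3469 (g = 2 + 3467 = 3469)
x = -1216380600 (x = 9*((-17279 + 7)*(3469 + 66²)) = 9*(-17272*(3469 + 4356)) = 9*(-17272*7825) = 9*(-135153400) = -1216380600)
r(v) = √(-6 + v) (r(v) = √(v - 6) = √(-6 + v))
x - r(-131) = -1216380600 - √(-6 - 131) = -1216380600 - √(-137) = -1216380600 - I*√137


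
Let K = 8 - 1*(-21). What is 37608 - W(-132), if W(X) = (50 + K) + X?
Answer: 37661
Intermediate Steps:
K = 29 (K = 8 + 21 = 29)
W(X) = 79 + X (W(X) = (50 + 29) + X = 79 + X)
37608 - W(-132) = 37608 - (79 - 132) = 37608 - 1*(-53) = 37608 + 53 = 37661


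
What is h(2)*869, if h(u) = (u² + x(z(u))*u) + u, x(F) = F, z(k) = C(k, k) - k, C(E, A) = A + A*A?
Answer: 12166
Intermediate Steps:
C(E, A) = A + A²
z(k) = -k + k*(1 + k) (z(k) = k*(1 + k) - k = -k + k*(1 + k))
h(u) = u + u² + u³ (h(u) = (u² + u²*u) + u = (u² + u³) + u = u + u² + u³)
h(2)*869 = (2*(1 + 2*(1 + 2)))*869 = (2*(1 + 2*3))*869 = (2*(1 + 6))*869 = (2*7)*869 = 14*869 = 12166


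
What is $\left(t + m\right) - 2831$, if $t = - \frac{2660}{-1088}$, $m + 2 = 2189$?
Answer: $- \frac{174503}{272} \approx -641.55$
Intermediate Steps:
$m = 2187$ ($m = -2 + 2189 = 2187$)
$t = \frac{665}{272}$ ($t = \left(-2660\right) \left(- \frac{1}{1088}\right) = \frac{665}{272} \approx 2.4449$)
$\left(t + m\right) - 2831 = \left(\frac{665}{272} + 2187\right) - 2831 = \frac{595529}{272} - 2831 = - \frac{174503}{272}$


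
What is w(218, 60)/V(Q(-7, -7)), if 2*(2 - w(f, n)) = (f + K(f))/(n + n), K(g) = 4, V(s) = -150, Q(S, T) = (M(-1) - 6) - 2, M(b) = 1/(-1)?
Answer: -43/6000 ≈ -0.0071667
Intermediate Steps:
M(b) = -1
Q(S, T) = -9 (Q(S, T) = (-1 - 6) - 2 = -7 - 2 = -9)
w(f, n) = 2 - (4 + f)/(4*n) (w(f, n) = 2 - (f + 4)/(2*(n + n)) = 2 - (4 + f)/(2*(2*n)) = 2 - (4 + f)*1/(2*n)/2 = 2 - (4 + f)/(4*n))
w(218, 60)/V(Q(-7, -7)) = ((1/4)*(-4 - 1*218 + 8*60)/60)/(-150) = ((1/4)*(1/60)*(-4 - 218 + 480))*(-1/150) = ((1/4)*(1/60)*258)*(-1/150) = (43/40)*(-1/150) = -43/6000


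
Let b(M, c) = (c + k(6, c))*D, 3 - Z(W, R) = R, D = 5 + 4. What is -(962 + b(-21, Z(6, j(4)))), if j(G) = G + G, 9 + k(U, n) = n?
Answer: -791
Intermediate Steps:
k(U, n) = -9 + n
j(G) = 2*G
D = 9
Z(W, R) = 3 - R
b(M, c) = -81 + 18*c (b(M, c) = (c + (-9 + c))*9 = (-9 + 2*c)*9 = -81 + 18*c)
-(962 + b(-21, Z(6, j(4)))) = -(962 + (-81 + 18*(3 - 2*4))) = -(962 + (-81 + 18*(3 - 1*8))) = -(962 + (-81 + 18*(3 - 8))) = -(962 + (-81 + 18*(-5))) = -(962 + (-81 - 90)) = -(962 - 171) = -1*791 = -791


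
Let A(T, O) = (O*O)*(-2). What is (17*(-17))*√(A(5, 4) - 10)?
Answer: -289*I*√42 ≈ -1872.9*I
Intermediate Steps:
A(T, O) = -2*O² (A(T, O) = O²*(-2) = -2*O²)
(17*(-17))*√(A(5, 4) - 10) = (17*(-17))*√(-2*4² - 10) = -289*√(-2*16 - 10) = -289*√(-32 - 10) = -289*I*√42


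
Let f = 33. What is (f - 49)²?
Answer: 256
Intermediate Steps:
(f - 49)² = (33 - 49)² = (-16)² = 256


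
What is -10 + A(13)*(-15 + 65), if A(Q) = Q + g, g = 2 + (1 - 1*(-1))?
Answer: 840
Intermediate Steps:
g = 4 (g = 2 + (1 + 1) = 2 + 2 = 4)
A(Q) = 4 + Q (A(Q) = Q + 4 = 4 + Q)
-10 + A(13)*(-15 + 65) = -10 + (4 + 13)*(-15 + 65) = -10 + 17*50 = -10 + 850 = 840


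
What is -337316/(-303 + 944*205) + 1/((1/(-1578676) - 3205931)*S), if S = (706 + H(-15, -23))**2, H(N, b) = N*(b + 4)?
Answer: -1676607591360708609483464/960372733519557622492989 ≈ -1.7458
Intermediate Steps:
H(N, b) = N*(4 + b)
S = 982081 (S = (706 - 15*(4 - 23))**2 = (706 - 15*(-19))**2 = (706 + 285)**2 = 991**2 = 982081)
-337316/(-303 + 944*205) + 1/((1/(-1578676) - 3205931)*S) = -337316/(-303 + 944*205) + 1/(1/(-1578676) - 3205931*982081) = -337316/(-303 + 193520) + (1/982081)/(-1/1578676 - 3205931) = -337316/193217 + (1/982081)/(-5061126327357/1578676) = -337316*1/193217 - 1578676/5061126327357*1/982081 = -337316/193217 - 1578676/4970436004697089917 = -1676607591360708609483464/960372733519557622492989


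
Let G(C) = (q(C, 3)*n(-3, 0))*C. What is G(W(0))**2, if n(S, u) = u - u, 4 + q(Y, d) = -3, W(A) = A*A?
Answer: 0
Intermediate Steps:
W(A) = A**2
q(Y, d) = -7 (q(Y, d) = -4 - 3 = -7)
n(S, u) = 0
G(C) = 0 (G(C) = (-7*0)*C = 0*C = 0)
G(W(0))**2 = 0**2 = 0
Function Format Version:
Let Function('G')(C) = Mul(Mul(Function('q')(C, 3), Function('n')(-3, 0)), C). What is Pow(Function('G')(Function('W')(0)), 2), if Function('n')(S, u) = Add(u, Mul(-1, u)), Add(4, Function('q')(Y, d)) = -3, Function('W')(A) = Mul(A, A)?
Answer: 0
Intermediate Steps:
Function('W')(A) = Pow(A, 2)
Function('q')(Y, d) = -7 (Function('q')(Y, d) = Add(-4, -3) = -7)
Function('n')(S, u) = 0
Function('G')(C) = 0 (Function('G')(C) = Mul(Mul(-7, 0), C) = Mul(0, C) = 0)
Pow(Function('G')(Function('W')(0)), 2) = Pow(0, 2) = 0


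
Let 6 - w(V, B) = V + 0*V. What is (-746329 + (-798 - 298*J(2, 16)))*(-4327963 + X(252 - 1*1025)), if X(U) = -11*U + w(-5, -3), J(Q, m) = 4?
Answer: 3232325756231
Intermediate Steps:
w(V, B) = 6 - V (w(V, B) = 6 - (V + 0*V) = 6 - (V + 0) = 6 - V)
X(U) = 11 - 11*U (X(U) = -11*U + (6 - 1*(-5)) = -11*U + (6 + 5) = -11*U + 11 = 11 - 11*U)
(-746329 + (-798 - 298*J(2, 16)))*(-4327963 + X(252 - 1*1025)) = (-746329 + (-798 - 298*4))*(-4327963 + (11 - 11*(252 - 1*1025))) = (-746329 + (-798 - 1192))*(-4327963 + (11 - 11*(252 - 1025))) = (-746329 - 1990)*(-4327963 + (11 - 11*(-773))) = -748319*(-4327963 + (11 + 8503)) = -748319*(-4327963 + 8514) = -748319*(-4319449) = 3232325756231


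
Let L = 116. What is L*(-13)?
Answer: -1508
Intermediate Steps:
L*(-13) = 116*(-13) = -1508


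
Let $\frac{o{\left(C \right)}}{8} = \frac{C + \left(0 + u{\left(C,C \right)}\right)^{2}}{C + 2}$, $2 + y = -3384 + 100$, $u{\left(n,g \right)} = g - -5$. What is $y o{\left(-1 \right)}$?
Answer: $-394320$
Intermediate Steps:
$u{\left(n,g \right)} = 5 + g$ ($u{\left(n,g \right)} = g + 5 = 5 + g$)
$y = -3286$ ($y = -2 + \left(-3384 + 100\right) = -2 - 3284 = -3286$)
$o{\left(C \right)} = \frac{8 \left(C + \left(5 + C\right)^{2}\right)}{2 + C}$ ($o{\left(C \right)} = 8 \frac{C + \left(0 + \left(5 + C\right)\right)^{2}}{C + 2} = 8 \frac{C + \left(5 + C\right)^{2}}{2 + C} = \frac{8 \left(C + \left(5 + C\right)^{2}\right)}{2 + C}$)
$y o{\left(-1 \right)} = - 3286 \frac{8 \left(-1 + \left(5 - 1\right)^{2}\right)}{2 - 1} = - 3286 \frac{8 \left(-1 + 4^{2}\right)}{1} = - 3286 \cdot 8 \cdot 1 \left(-1 + 16\right) = - 3286 \cdot 8 \cdot 1 \cdot 15 = \left(-3286\right) 120 = -394320$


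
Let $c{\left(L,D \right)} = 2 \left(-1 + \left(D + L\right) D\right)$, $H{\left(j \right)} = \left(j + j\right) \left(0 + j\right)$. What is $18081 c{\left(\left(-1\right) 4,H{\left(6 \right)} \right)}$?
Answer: $177012990$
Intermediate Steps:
$H{\left(j \right)} = 2 j^{2}$ ($H{\left(j \right)} = 2 j j = 2 j^{2}$)
$c{\left(L,D \right)} = -2 + 2 D \left(D + L\right)$ ($c{\left(L,D \right)} = 2 \left(-1 + D \left(D + L\right)\right) = -2 + 2 D \left(D + L\right)$)
$18081 c{\left(\left(-1\right) 4,H{\left(6 \right)} \right)} = 18081 \left(-2 + 2 \left(2 \cdot 6^{2}\right)^{2} + 2 \cdot 2 \cdot 6^{2} \left(\left(-1\right) 4\right)\right) = 18081 \left(-2 + 2 \left(2 \cdot 36\right)^{2} + 2 \cdot 2 \cdot 36 \left(-4\right)\right) = 18081 \left(-2 + 2 \cdot 72^{2} + 2 \cdot 72 \left(-4\right)\right) = 18081 \left(-2 + 2 \cdot 5184 - 576\right) = 18081 \left(-2 + 10368 - 576\right) = 18081 \cdot 9790 = 177012990$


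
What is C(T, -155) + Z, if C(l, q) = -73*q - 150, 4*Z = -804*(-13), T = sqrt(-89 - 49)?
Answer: 13778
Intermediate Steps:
T = I*sqrt(138) (T = sqrt(-138) = I*sqrt(138) ≈ 11.747*I)
Z = 2613 (Z = (-804*(-13))/4 = (1/4)*10452 = 2613)
C(l, q) = -150 - 73*q
C(T, -155) + Z = (-150 - 73*(-155)) + 2613 = (-150 + 11315) + 2613 = 11165 + 2613 = 13778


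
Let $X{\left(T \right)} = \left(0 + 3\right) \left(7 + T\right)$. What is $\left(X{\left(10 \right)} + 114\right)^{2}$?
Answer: $27225$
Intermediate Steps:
$X{\left(T \right)} = 21 + 3 T$ ($X{\left(T \right)} = 3 \left(7 + T\right) = 21 + 3 T$)
$\left(X{\left(10 \right)} + 114\right)^{2} = \left(\left(21 + 3 \cdot 10\right) + 114\right)^{2} = \left(\left(21 + 30\right) + 114\right)^{2} = \left(51 + 114\right)^{2} = 165^{2} = 27225$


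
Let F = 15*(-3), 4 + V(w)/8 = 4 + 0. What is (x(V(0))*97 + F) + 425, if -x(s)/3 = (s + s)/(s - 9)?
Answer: 380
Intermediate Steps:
V(w) = 0 (V(w) = -32 + 8*(4 + 0) = -32 + 8*4 = -32 + 32 = 0)
F = -45
x(s) = -6*s/(-9 + s) (x(s) = -3*(s + s)/(s - 9) = -3*2*s/(-9 + s) = -6*s/(-9 + s))
(x(V(0))*97 + F) + 425 = (-6*0/(-9 + 0)*97 - 45) + 425 = (-6*0/(-9)*97 - 45) + 425 = (-6*0*(-⅑)*97 - 45) + 425 = (0*97 - 45) + 425 = (0 - 45) + 425 = -45 + 425 = 380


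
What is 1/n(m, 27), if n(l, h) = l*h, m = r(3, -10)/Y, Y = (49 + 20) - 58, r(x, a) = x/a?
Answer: -110/81 ≈ -1.3580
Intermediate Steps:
Y = 11 (Y = 69 - 58 = 11)
m = -3/110 (m = (3/(-10))/11 = (3*(-1/10))*(1/11) = -3/10*1/11 = -3/110 ≈ -0.027273)
n(l, h) = h*l
1/n(m, 27) = 1/(27*(-3/110)) = 1/(-81/110) = -110/81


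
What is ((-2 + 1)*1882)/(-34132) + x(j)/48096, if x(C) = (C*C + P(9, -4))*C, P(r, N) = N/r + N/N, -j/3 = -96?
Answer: 12741200389/25650198 ≈ 496.73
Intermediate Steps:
j = 288 (j = -3*(-96) = 288)
P(r, N) = 1 + N/r (P(r, N) = N/r + 1 = 1 + N/r)
x(C) = C*(5/9 + C²) (x(C) = (C*C + (-4 + 9)/9)*C = (C² + (⅑)*5)*C = (C² + 5/9)*C = (5/9 + C²)*C = C*(5/9 + C²))
((-2 + 1)*1882)/(-34132) + x(j)/48096 = ((-2 + 1)*1882)/(-34132) + (288*(5/9 + 288²))/48096 = -1*1882*(-1/34132) + (288*(5/9 + 82944))*(1/48096) = -1882*(-1/34132) + (288*(746501/9))*(1/48096) = 941/17066 + 23888032*(1/48096) = 941/17066 + 746501/1503 = 12741200389/25650198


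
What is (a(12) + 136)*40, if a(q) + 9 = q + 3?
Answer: 5680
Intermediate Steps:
a(q) = -6 + q (a(q) = -9 + (q + 3) = -9 + (3 + q) = -6 + q)
(a(12) + 136)*40 = ((-6 + 12) + 136)*40 = (6 + 136)*40 = 142*40 = 5680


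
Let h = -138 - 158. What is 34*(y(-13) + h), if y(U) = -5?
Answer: -10234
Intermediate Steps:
h = -296
34*(y(-13) + h) = 34*(-5 - 296) = 34*(-301) = -10234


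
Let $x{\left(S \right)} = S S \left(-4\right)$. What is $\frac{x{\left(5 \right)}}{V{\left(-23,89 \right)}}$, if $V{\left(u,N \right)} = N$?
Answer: $- \frac{100}{89} \approx -1.1236$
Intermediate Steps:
$x{\left(S \right)} = - 4 S^{2}$ ($x{\left(S \right)} = S^{2} \left(-4\right) = - 4 S^{2}$)
$\frac{x{\left(5 \right)}}{V{\left(-23,89 \right)}} = \frac{\left(-4\right) 5^{2}}{89} = \left(-4\right) 25 \cdot \frac{1}{89} = \left(-100\right) \frac{1}{89} = - \frac{100}{89}$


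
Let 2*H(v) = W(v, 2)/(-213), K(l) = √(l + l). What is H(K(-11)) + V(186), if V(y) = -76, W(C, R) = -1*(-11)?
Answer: -32387/426 ≈ -76.026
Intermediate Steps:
W(C, R) = 11
K(l) = √2*√l (K(l) = √(2*l) = √2*√l)
H(v) = -11/426 (H(v) = (11/(-213))/2 = (11*(-1/213))/2 = (½)*(-11/213) = -11/426)
H(K(-11)) + V(186) = -11/426 - 76 = -32387/426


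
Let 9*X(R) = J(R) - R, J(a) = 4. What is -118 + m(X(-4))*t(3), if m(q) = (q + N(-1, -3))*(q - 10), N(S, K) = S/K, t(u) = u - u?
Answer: -118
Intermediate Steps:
t(u) = 0
X(R) = 4/9 - R/9 (X(R) = (4 - R)/9 = 4/9 - R/9)
m(q) = (-10 + q)*(1/3 + q) (m(q) = (q - 1/(-3))*(q - 10) = (q - 1*(-1/3))*(-10 + q) = (q + 1/3)*(-10 + q) = (1/3 + q)*(-10 + q) = (-10 + q)*(1/3 + q))
-118 + m(X(-4))*t(3) = -118 + (-10/3 + (4/9 - 1/9*(-4))**2 - 29*(4/9 - 1/9*(-4))/3)*0 = -118 + (-10/3 + (4/9 + 4/9)**2 - 29*(4/9 + 4/9)/3)*0 = -118 + (-10/3 + (8/9)**2 - 29/3*8/9)*0 = -118 + (-10/3 + 64/81 - 232/27)*0 = -118 - 902/81*0 = -118 + 0 = -118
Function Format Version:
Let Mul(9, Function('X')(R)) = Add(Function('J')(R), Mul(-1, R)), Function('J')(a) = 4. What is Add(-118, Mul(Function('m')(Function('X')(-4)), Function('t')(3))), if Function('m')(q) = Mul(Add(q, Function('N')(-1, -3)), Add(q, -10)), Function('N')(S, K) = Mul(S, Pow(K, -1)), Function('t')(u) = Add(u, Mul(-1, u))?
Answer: -118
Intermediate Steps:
Function('t')(u) = 0
Function('X')(R) = Add(Rational(4, 9), Mul(Rational(-1, 9), R)) (Function('X')(R) = Mul(Rational(1, 9), Add(4, Mul(-1, R))) = Add(Rational(4, 9), Mul(Rational(-1, 9), R)))
Function('m')(q) = Mul(Add(-10, q), Add(Rational(1, 3), q)) (Function('m')(q) = Mul(Add(q, Mul(-1, Pow(-3, -1))), Add(q, -10)) = Mul(Add(q, Mul(-1, Rational(-1, 3))), Add(-10, q)) = Mul(Add(q, Rational(1, 3)), Add(-10, q)) = Mul(Add(Rational(1, 3), q), Add(-10, q)) = Mul(Add(-10, q), Add(Rational(1, 3), q)))
Add(-118, Mul(Function('m')(Function('X')(-4)), Function('t')(3))) = Add(-118, Mul(Add(Rational(-10, 3), Pow(Add(Rational(4, 9), Mul(Rational(-1, 9), -4)), 2), Mul(Rational(-29, 3), Add(Rational(4, 9), Mul(Rational(-1, 9), -4)))), 0)) = Add(-118, Mul(Add(Rational(-10, 3), Pow(Add(Rational(4, 9), Rational(4, 9)), 2), Mul(Rational(-29, 3), Add(Rational(4, 9), Rational(4, 9)))), 0)) = Add(-118, Mul(Add(Rational(-10, 3), Pow(Rational(8, 9), 2), Mul(Rational(-29, 3), Rational(8, 9))), 0)) = Add(-118, Mul(Add(Rational(-10, 3), Rational(64, 81), Rational(-232, 27)), 0)) = Add(-118, Mul(Rational(-902, 81), 0)) = Add(-118, 0) = -118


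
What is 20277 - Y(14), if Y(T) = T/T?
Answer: 20276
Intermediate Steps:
Y(T) = 1
20277 - Y(14) = 20277 - 1*1 = 20277 - 1 = 20276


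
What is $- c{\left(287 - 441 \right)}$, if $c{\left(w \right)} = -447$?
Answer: $447$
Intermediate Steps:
$- c{\left(287 - 441 \right)} = \left(-1\right) \left(-447\right) = 447$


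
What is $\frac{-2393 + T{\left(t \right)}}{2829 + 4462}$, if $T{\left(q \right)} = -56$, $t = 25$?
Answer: $- \frac{2449}{7291} \approx -0.33589$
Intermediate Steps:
$\frac{-2393 + T{\left(t \right)}}{2829 + 4462} = \frac{-2393 - 56}{2829 + 4462} = - \frac{2449}{7291}$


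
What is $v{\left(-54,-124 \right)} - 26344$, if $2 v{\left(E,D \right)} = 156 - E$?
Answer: $-26239$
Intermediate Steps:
$v{\left(E,D \right)} = 78 - \frac{E}{2}$ ($v{\left(E,D \right)} = \frac{156 - E}{2} = 78 - \frac{E}{2}$)
$v{\left(-54,-124 \right)} - 26344 = \left(78 - -27\right) - 26344 = \left(78 + 27\right) - 26344 = 105 - 26344 = -26239$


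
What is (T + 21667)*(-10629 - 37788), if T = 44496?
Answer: -3203413971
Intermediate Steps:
(T + 21667)*(-10629 - 37788) = (44496 + 21667)*(-10629 - 37788) = 66163*(-48417) = -3203413971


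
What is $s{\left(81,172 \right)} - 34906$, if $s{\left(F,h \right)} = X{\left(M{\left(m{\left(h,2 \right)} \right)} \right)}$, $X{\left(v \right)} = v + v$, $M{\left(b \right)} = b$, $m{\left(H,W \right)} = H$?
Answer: $-34562$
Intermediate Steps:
$X{\left(v \right)} = 2 v$
$s{\left(F,h \right)} = 2 h$
$s{\left(81,172 \right)} - 34906 = 2 \cdot 172 - 34906 = 344 - 34906 = -34562$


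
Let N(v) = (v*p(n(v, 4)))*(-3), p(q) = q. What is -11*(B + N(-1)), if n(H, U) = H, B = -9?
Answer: 132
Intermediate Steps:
N(v) = -3*v² (N(v) = (v*v)*(-3) = v²*(-3) = -3*v²)
-11*(B + N(-1)) = -11*(-9 - 3*(-1)²) = -11*(-9 - 3*1) = -11*(-9 - 3) = -11*(-12) = 132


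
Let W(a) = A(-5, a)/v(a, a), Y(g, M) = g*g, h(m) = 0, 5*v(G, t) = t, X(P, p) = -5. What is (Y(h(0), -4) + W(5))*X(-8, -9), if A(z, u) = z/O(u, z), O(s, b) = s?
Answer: 5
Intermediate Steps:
v(G, t) = t/5
A(z, u) = z/u
Y(g, M) = g²
W(a) = -25/a² (W(a) = (-5/a)/((a/5)) = (-5/a)*(5/a) = -25/a²)
(Y(h(0), -4) + W(5))*X(-8, -9) = (0² - 25/5²)*(-5) = (0 - 25*1/25)*(-5) = (0 - 1)*(-5) = -1*(-5) = 5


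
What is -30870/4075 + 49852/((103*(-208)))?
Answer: -419663/42380 ≈ -9.9024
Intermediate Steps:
-30870/4075 + 49852/((103*(-208))) = -30870*1/4075 + 49852/(-21424) = -6174/815 + 49852*(-1/21424) = -6174/815 - 121/52 = -419663/42380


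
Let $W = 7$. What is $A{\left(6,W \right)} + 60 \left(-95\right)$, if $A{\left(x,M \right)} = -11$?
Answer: $-5711$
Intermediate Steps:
$A{\left(6,W \right)} + 60 \left(-95\right) = -11 + 60 \left(-95\right) = -11 - 5700 = -5711$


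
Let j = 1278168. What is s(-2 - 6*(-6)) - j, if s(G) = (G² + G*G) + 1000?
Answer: -1274856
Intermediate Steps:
s(G) = 1000 + 2*G² (s(G) = (G² + G²) + 1000 = 2*G² + 1000 = 1000 + 2*G²)
s(-2 - 6*(-6)) - j = (1000 + 2*(-2 - 6*(-6))²) - 1*1278168 = (1000 + 2*(-2 + 36)²) - 1278168 = (1000 + 2*34²) - 1278168 = (1000 + 2*1156) - 1278168 = (1000 + 2312) - 1278168 = 3312 - 1278168 = -1274856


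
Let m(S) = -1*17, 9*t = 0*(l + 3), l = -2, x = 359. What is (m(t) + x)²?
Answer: 116964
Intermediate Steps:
t = 0 (t = (0*(-2 + 3))/9 = (0*1)/9 = (⅑)*0 = 0)
m(S) = -17
(m(t) + x)² = (-17 + 359)² = 342² = 116964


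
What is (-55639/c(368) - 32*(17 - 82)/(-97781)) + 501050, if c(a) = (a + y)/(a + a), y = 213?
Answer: 24460868915146/56810761 ≈ 4.3057e+5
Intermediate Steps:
c(a) = (213 + a)/(2*a) (c(a) = (a + 213)/(a + a) = (213 + a)/((2*a)) = (213 + a)*(1/(2*a)) = (213 + a)/(2*a))
(-55639/c(368) - 32*(17 - 82)/(-97781)) + 501050 = (-55639*736/(213 + 368) - 32*(17 - 82)/(-97781)) + 501050 = (-55639/((1/2)*(1/368)*581) - 32*(-65)*(-1/97781)) + 501050 = (-55639/581/736 + 2080*(-1/97781)) + 501050 = (-55639*736/581 - 2080/97781) + 501050 = (-40950304/581 - 2080/97781) + 501050 = -4004162883904/56810761 + 501050 = 24460868915146/56810761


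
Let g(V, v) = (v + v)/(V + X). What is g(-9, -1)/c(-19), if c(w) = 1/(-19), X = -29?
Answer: -1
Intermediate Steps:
c(w) = -1/19
g(V, v) = 2*v/(-29 + V) (g(V, v) = (v + v)/(V - 29) = (2*v)/(-29 + V) = 2*v/(-29 + V))
g(-9, -1)/c(-19) = (2*(-1)/(-29 - 9))/(-1/19) = (2*(-1)/(-38))*(-19) = (2*(-1)*(-1/38))*(-19) = (1/19)*(-19) = -1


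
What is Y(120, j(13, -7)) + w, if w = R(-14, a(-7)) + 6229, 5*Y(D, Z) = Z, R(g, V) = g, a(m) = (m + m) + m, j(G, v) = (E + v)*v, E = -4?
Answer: 31152/5 ≈ 6230.4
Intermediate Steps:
j(G, v) = v*(-4 + v) (j(G, v) = (-4 + v)*v = v*(-4 + v))
a(m) = 3*m (a(m) = 2*m + m = 3*m)
Y(D, Z) = Z/5
w = 6215 (w = -14 + 6229 = 6215)
Y(120, j(13, -7)) + w = (-7*(-4 - 7))/5 + 6215 = (-7*(-11))/5 + 6215 = (1/5)*77 + 6215 = 77/5 + 6215 = 31152/5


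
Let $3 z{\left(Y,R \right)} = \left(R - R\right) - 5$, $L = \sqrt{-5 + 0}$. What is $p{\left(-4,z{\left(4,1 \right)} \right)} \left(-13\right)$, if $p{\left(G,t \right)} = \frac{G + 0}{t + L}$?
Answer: $- \frac{78}{7} - \frac{234 i \sqrt{5}}{35} \approx -11.143 - 14.95 i$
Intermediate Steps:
$L = i \sqrt{5}$ ($L = \sqrt{-5} = i \sqrt{5} \approx 2.2361 i$)
$z{\left(Y,R \right)} = - \frac{5}{3}$ ($z{\left(Y,R \right)} = \frac{\left(R - R\right) - 5}{3} = \frac{0 - 5}{3} = \frac{1}{3} \left(-5\right) = - \frac{5}{3}$)
$p{\left(G,t \right)} = \frac{G}{t + i \sqrt{5}}$ ($p{\left(G,t \right)} = \frac{G + 0}{t + i \sqrt{5}} = \frac{G}{t + i \sqrt{5}}$)
$p{\left(-4,z{\left(4,1 \right)} \right)} \left(-13\right) = - \frac{4}{- \frac{5}{3} + i \sqrt{5}} \left(-13\right) = \frac{52}{- \frac{5}{3} + i \sqrt{5}}$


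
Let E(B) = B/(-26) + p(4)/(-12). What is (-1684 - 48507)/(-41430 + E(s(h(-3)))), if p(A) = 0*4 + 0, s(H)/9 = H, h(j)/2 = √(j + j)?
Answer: 58570136495/48346531431 - 652483*I*√6/32231020954 ≈ 1.2115 - 4.9587e-5*I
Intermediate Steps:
h(j) = 2*√2*√j (h(j) = 2*√(j + j) = 2*√(2*j) = 2*(√2*√j) = 2*√2*√j)
s(H) = 9*H
p(A) = 0 (p(A) = 0 + 0 = 0)
E(B) = -B/26 (E(B) = B/(-26) + 0/(-12) = B*(-1/26) + 0*(-1/12) = -B/26 + 0 = -B/26)
(-1684 - 48507)/(-41430 + E(s(h(-3)))) = (-1684 - 48507)/(-41430 - 9*2*√2*√(-3)/26) = -50191/(-41430 - 9*2*√2*(I*√3)/26) = -50191/(-41430 - 9*2*I*√6/26) = -50191/(-41430 - 9*I*√6/13)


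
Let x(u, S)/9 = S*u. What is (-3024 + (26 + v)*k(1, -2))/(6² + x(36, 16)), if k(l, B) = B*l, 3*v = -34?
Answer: -458/783 ≈ -0.58493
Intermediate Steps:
v = -34/3 (v = (⅓)*(-34) = -34/3 ≈ -11.333)
x(u, S) = 9*S*u (x(u, S) = 9*(S*u) = 9*S*u)
(-3024 + (26 + v)*k(1, -2))/(6² + x(36, 16)) = (-3024 + (26 - 34/3)*(-2*1))/(6² + 9*16*36) = (-3024 + (44/3)*(-2))/(36 + 5184) = (-3024 - 88/3)/5220 = -9160/3*1/5220 = -458/783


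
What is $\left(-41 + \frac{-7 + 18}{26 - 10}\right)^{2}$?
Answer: $\frac{416025}{256} \approx 1625.1$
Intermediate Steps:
$\left(-41 + \frac{-7 + 18}{26 - 10}\right)^{2} = \left(-41 + \frac{11}{16}\right)^{2} = \left(- \frac{645}{16}\right)^{2} = \frac{416025}{256}$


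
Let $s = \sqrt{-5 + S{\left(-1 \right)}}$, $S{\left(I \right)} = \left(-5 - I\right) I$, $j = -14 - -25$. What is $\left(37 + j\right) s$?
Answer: $48 i \approx 48.0 i$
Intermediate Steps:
$j = 11$ ($j = -14 + 25 = 11$)
$S{\left(I \right)} = I \left(-5 - I\right)$
$s = i$ ($s = \sqrt{-5 - - (5 - 1)} = \sqrt{-5 - \left(-1\right) 4} = \sqrt{-5 + 4} = \sqrt{-1} = i \approx 1.0 i$)
$\left(37 + j\right) s = \left(37 + 11\right) i = 48 i$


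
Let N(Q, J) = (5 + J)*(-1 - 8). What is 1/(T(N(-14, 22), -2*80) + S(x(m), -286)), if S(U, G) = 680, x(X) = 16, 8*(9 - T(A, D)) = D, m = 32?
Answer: 1/709 ≈ 0.0014104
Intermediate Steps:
N(Q, J) = -45 - 9*J (N(Q, J) = (5 + J)*(-9) = -45 - 9*J)
T(A, D) = 9 - D/8
1/(T(N(-14, 22), -2*80) + S(x(m), -286)) = 1/((9 - (-1)*80/4) + 680) = 1/((9 - ⅛*(-160)) + 680) = 1/((9 + 20) + 680) = 1/(29 + 680) = 1/709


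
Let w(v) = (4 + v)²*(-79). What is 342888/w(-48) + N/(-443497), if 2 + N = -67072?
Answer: -17726404185/8478775646 ≈ -2.0907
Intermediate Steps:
N = -67074 (N = -2 - 67072 = -67074)
w(v) = -79*(4 + v)²
342888/w(-48) + N/(-443497) = 342888/((-79*(4 - 48)²)) - 67074/(-443497) = 342888/((-79*(-44)²)) - 67074*(-1/443497) = 342888/((-79*1936)) + 67074/443497 = 342888/(-152944) + 67074/443497 = 342888*(-1/152944) + 67074/443497 = -42861/19118 + 67074/443497 = -17726404185/8478775646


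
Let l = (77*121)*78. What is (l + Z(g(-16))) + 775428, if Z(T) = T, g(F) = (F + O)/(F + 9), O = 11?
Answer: 10515083/7 ≈ 1.5022e+6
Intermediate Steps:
g(F) = (11 + F)/(9 + F) (g(F) = (F + 11)/(F + 9) = (11 + F)/(9 + F))
l = 726726 (l = 9317*78 = 726726)
(l + Z(g(-16))) + 775428 = (726726 + (11 - 16)/(9 - 16)) + 775428 = (726726 - 5/(-7)) + 775428 = (726726 - ⅐*(-5)) + 775428 = (726726 + 5/7) + 775428 = 5087087/7 + 775428 = 10515083/7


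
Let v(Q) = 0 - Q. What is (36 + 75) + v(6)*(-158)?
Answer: 1059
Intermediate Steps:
v(Q) = -Q
(36 + 75) + v(6)*(-158) = (36 + 75) - 1*6*(-158) = 111 - 6*(-158) = 111 + 948 = 1059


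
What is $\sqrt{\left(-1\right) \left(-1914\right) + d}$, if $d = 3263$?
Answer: $\sqrt{5177} \approx 71.951$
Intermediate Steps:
$\sqrt{\left(-1\right) \left(-1914\right) + d} = \sqrt{\left(-1\right) \left(-1914\right) + 3263} = \sqrt{1914 + 3263} = \sqrt{5177}$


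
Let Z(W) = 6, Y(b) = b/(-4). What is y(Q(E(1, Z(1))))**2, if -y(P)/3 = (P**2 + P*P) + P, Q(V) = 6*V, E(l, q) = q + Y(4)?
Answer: 30140100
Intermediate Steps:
Y(b) = -b/4 (Y(b) = b*(-1/4) = -b/4)
E(l, q) = -1 + q (E(l, q) = q - 1/4*4 = q - 1 = -1 + q)
y(P) = -6*P**2 - 3*P (y(P) = -3*((P**2 + P*P) + P) = -3*((P**2 + P**2) + P) = -3*(2*P**2 + P) = -3*(P + 2*P**2) = -6*P**2 - 3*P)
y(Q(E(1, Z(1))))**2 = (-3*6*(-1 + 6)*(1 + 2*(6*(-1 + 6))))**2 = (-3*6*5*(1 + 2*(6*5)))**2 = (-3*30*(1 + 2*30))**2 = (-3*30*(1 + 60))**2 = (-3*30*61)**2 = (-5490)**2 = 30140100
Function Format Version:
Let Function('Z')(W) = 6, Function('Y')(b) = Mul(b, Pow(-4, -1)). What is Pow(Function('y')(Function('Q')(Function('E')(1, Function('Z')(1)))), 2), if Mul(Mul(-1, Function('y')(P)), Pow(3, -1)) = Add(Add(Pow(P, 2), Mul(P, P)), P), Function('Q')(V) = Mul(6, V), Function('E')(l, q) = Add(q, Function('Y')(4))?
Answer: 30140100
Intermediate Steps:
Function('Y')(b) = Mul(Rational(-1, 4), b) (Function('Y')(b) = Mul(b, Rational(-1, 4)) = Mul(Rational(-1, 4), b))
Function('E')(l, q) = Add(-1, q) (Function('E')(l, q) = Add(q, Mul(Rational(-1, 4), 4)) = Add(q, -1) = Add(-1, q))
Function('y')(P) = Add(Mul(-6, Pow(P, 2)), Mul(-3, P)) (Function('y')(P) = Mul(-3, Add(Add(Pow(P, 2), Mul(P, P)), P)) = Mul(-3, Add(Add(Pow(P, 2), Pow(P, 2)), P)) = Mul(-3, Add(Mul(2, Pow(P, 2)), P)) = Mul(-3, Add(P, Mul(2, Pow(P, 2)))) = Add(Mul(-6, Pow(P, 2)), Mul(-3, P)))
Pow(Function('y')(Function('Q')(Function('E')(1, Function('Z')(1)))), 2) = Pow(Mul(-3, Mul(6, Add(-1, 6)), Add(1, Mul(2, Mul(6, Add(-1, 6))))), 2) = Pow(Mul(-3, Mul(6, 5), Add(1, Mul(2, Mul(6, 5)))), 2) = Pow(Mul(-3, 30, Add(1, Mul(2, 30))), 2) = Pow(Mul(-3, 30, Add(1, 60)), 2) = Pow(Mul(-3, 30, 61), 2) = Pow(-5490, 2) = 30140100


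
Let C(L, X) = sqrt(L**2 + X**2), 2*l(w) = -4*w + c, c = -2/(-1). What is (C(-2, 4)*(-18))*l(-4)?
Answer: -324*sqrt(5) ≈ -724.49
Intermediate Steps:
c = 2 (c = -2*(-1) = 2)
l(w) = 1 - 2*w (l(w) = (-4*w + 2)/2 = (2 - 4*w)/2 = 1 - 2*w)
(C(-2, 4)*(-18))*l(-4) = (sqrt((-2)**2 + 4**2)*(-18))*(1 - 2*(-4)) = (sqrt(4 + 16)*(-18))*(1 + 8) = (sqrt(20)*(-18))*9 = ((2*sqrt(5))*(-18))*9 = -36*sqrt(5)*9 = -324*sqrt(5)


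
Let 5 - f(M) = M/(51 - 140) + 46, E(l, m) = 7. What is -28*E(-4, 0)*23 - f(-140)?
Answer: -397423/89 ≈ -4465.4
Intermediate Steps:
f(M) = -41 + M/89 (f(M) = 5 - (M/(51 - 140) + 46) = 5 - (M/(-89) + 46) = 5 - (-M/89 + 46) = 5 - (46 - M/89) = 5 + (-46 + M/89) = -41 + M/89)
-28*E(-4, 0)*23 - f(-140) = -28*7*23 - (-41 + (1/89)*(-140)) = -196*23 - (-41 - 140/89) = -4508 - 1*(-3789/89) = -4508 + 3789/89 = -397423/89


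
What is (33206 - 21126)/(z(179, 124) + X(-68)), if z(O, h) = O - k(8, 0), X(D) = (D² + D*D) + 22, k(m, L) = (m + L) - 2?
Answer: 12080/9443 ≈ 1.2793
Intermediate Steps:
k(m, L) = -2 + L + m (k(m, L) = (L + m) - 2 = -2 + L + m)
X(D) = 22 + 2*D² (X(D) = (D² + D²) + 22 = 2*D² + 22 = 22 + 2*D²)
z(O, h) = -6 + O (z(O, h) = O - (-2 + 0 + 8) = O - 1*6 = O - 6 = -6 + O)
(33206 - 21126)/(z(179, 124) + X(-68)) = (33206 - 21126)/((-6 + 179) + (22 + 2*(-68)²)) = 12080/(173 + (22 + 2*4624)) = 12080/(173 + (22 + 9248)) = 12080/(173 + 9270) = 12080/9443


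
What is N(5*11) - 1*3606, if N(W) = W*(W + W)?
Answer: 2444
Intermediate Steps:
N(W) = 2*W**2 (N(W) = W*(2*W) = 2*W**2)
N(5*11) - 1*3606 = 2*(5*11)**2 - 1*3606 = 2*55**2 - 3606 = 2*3025 - 3606 = 6050 - 3606 = 2444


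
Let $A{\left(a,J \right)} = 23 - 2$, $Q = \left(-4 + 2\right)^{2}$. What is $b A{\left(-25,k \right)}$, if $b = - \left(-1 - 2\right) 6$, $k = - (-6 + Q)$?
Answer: $378$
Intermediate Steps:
$Q = 4$ ($Q = \left(-2\right)^{2} = 4$)
$k = 2$ ($k = - (-6 + 4) = \left(-1\right) \left(-2\right) = 2$)
$A{\left(a,J \right)} = 21$
$b = 18$ ($b = - \left(-3\right) 6 = \left(-1\right) \left(-18\right) = 18$)
$b A{\left(-25,k \right)} = 18 \cdot 21 = 378$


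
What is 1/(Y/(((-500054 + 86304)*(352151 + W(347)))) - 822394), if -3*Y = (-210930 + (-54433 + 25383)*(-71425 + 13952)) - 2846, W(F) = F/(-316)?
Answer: -23020919461875/18932265952008713386 ≈ -1.2160e-6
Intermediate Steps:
W(F) = -F/316 (W(F) = F*(-1/316) = -F/316)
Y = -556458958 (Y = -((-210930 + (-54433 + 25383)*(-71425 + 13952)) - 2846)/3 = -((-210930 - 29050*(-57473)) - 2846)/3 = -((-210930 + 1669590650) - 2846)/3 = -(1669379720 - 2846)/3 = -⅓*1669376874 = -556458958)
1/(Y/(((-500054 + 86304)*(352151 + W(347)))) - 822394) = 1/(-556458958*1/((-500054 + 86304)*(352151 - 1/316*347)) - 822394) = 1/(-556458958*(-1/(413750*(352151 - 347/316))) - 822394) = 1/(-556458958/((-413750*111279369/316)) - 822394) = 1/(-556458958/(-23020919461875/158) - 822394) = 1/(-556458958*(-158/23020919461875) - 822394) = 1/(87920515364/23020919461875 - 822394) = 1/(-18932265952008713386/23020919461875) = -23020919461875/18932265952008713386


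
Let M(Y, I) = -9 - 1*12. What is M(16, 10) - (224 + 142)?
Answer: -387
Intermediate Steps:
M(Y, I) = -21 (M(Y, I) = -9 - 12 = -21)
M(16, 10) - (224 + 142) = -21 - (224 + 142) = -21 - 1*366 = -21 - 366 = -387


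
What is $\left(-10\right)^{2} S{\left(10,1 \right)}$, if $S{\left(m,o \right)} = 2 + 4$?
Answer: $600$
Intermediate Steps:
$S{\left(m,o \right)} = 6$
$\left(-10\right)^{2} S{\left(10,1 \right)} = \left(-10\right)^{2} \cdot 6 = 100 \cdot 6 = 600$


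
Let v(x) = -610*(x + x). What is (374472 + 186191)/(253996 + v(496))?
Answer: -560663/351124 ≈ -1.5968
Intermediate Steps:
v(x) = -1220*x
(374472 + 186191)/(253996 + v(496)) = (374472 + 186191)/(253996 - 1220*496) = 560663/(253996 - 605120) = 560663/(-351124) = 560663*(-1/351124) = -560663/351124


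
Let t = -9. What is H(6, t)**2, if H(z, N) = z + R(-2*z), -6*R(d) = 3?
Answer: 121/4 ≈ 30.250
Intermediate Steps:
R(d) = -1/2 (R(d) = -1/6*3 = -1/2)
H(z, N) = -1/2 + z (H(z, N) = z - 1/2 = -1/2 + z)
H(6, t)**2 = (-1/2 + 6)**2 = (11/2)**2 = 121/4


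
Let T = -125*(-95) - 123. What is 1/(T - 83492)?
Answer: -1/71740 ≈ -1.3939e-5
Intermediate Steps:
T = 11752 (T = 11875 - 123 = 11752)
1/(T - 83492) = 1/(11752 - 83492) = 1/(-71740) = -1/71740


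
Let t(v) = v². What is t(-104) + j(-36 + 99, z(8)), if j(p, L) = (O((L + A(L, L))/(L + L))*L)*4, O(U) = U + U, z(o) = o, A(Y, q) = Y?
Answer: 10880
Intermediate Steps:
O(U) = 2*U
j(p, L) = 8*L (j(p, L) = ((2*((L + L)/(L + L)))*L)*4 = ((2*((2*L)/((2*L))))*L)*4 = ((2*((2*L)*(1/(2*L))))*L)*4 = ((2*1)*L)*4 = (2*L)*4 = 8*L)
t(-104) + j(-36 + 99, z(8)) = (-104)² + 8*8 = 10816 + 64 = 10880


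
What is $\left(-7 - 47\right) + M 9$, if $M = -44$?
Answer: $-450$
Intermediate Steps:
$\left(-7 - 47\right) + M 9 = \left(-7 - 47\right) - 396 = -54 - 396 = -450$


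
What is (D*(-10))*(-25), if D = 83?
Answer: 20750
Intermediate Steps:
(D*(-10))*(-25) = (83*(-10))*(-25) = -830*(-25) = 20750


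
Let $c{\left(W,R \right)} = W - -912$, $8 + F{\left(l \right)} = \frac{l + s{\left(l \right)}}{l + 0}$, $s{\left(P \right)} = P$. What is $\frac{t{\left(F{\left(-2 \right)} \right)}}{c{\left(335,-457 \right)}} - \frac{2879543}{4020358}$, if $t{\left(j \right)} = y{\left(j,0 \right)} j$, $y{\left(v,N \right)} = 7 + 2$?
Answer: $- \frac{3807889453}{5013386426} \approx -0.75954$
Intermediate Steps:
$y{\left(v,N \right)} = 9$
$F{\left(l \right)} = -6$ ($F{\left(l \right)} = -8 + \frac{l + l}{l + 0} = -8 + \frac{2 l}{l} = -8 + 2 = -6$)
$c{\left(W,R \right)} = 912 + W$ ($c{\left(W,R \right)} = W + 912 = 912 + W$)
$t{\left(j \right)} = 9 j$
$\frac{t{\left(F{\left(-2 \right)} \right)}}{c{\left(335,-457 \right)}} - \frac{2879543}{4020358} = \frac{9 \left(-6\right)}{912 + 335} - \frac{2879543}{4020358} = - \frac{54}{1247} - \frac{2879543}{4020358} = - \frac{3807889453}{5013386426}$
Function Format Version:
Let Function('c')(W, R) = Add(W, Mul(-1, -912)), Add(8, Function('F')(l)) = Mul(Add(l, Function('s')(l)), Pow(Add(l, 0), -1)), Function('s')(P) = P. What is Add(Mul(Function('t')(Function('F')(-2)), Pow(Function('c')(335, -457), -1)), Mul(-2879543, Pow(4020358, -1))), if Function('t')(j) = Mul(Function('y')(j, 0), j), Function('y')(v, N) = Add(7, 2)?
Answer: Rational(-3807889453, 5013386426) ≈ -0.75954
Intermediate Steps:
Function('y')(v, N) = 9
Function('F')(l) = -6 (Function('F')(l) = Add(-8, Mul(Add(l, l), Pow(Add(l, 0), -1))) = Add(-8, Mul(Mul(2, l), Pow(l, -1))) = Add(-8, 2) = -6)
Function('c')(W, R) = Add(912, W) (Function('c')(W, R) = Add(W, 912) = Add(912, W))
Function('t')(j) = Mul(9, j)
Add(Mul(Function('t')(Function('F')(-2)), Pow(Function('c')(335, -457), -1)), Mul(-2879543, Pow(4020358, -1))) = Add(Mul(Mul(9, -6), Pow(Add(912, 335), -1)), Mul(-2879543, Pow(4020358, -1))) = Add(Mul(-54, Pow(1247, -1)), Mul(-2879543, Rational(1, 4020358))) = Add(Mul(-54, Rational(1, 1247)), Rational(-2879543, 4020358)) = Add(Rational(-54, 1247), Rational(-2879543, 4020358)) = Rational(-3807889453, 5013386426)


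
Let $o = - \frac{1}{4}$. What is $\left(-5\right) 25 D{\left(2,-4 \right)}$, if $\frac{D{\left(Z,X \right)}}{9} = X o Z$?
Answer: $-2250$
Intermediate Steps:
$o = - \frac{1}{4}$ ($o = \left(-1\right) \frac{1}{4} = - \frac{1}{4} \approx -0.25$)
$D{\left(Z,X \right)} = - \frac{9 X Z}{4}$ ($D{\left(Z,X \right)} = 9 X \left(- \frac{1}{4}\right) Z = 9 - \frac{X}{4} Z = 9 \left(- \frac{X Z}{4}\right) = - \frac{9 X Z}{4}$)
$\left(-5\right) 25 D{\left(2,-4 \right)} = \left(-5\right) 25 \left(\left(- \frac{9}{4}\right) \left(-4\right) 2\right) = \left(-125\right) 18 = -2250$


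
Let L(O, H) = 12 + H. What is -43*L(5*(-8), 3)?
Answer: -645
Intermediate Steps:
-43*L(5*(-8), 3) = -43*(12 + 3) = -43*15 = -645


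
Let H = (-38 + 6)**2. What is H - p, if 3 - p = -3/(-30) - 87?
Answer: 9341/10 ≈ 934.10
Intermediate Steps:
p = 899/10 (p = 3 - (-3/(-30) - 87) = 3 - (-1/30*(-3) - 87) = 3 - (1/10 - 87) = 3 - 1*(-869/10) = 3 + 869/10 = 899/10 ≈ 89.900)
H = 1024 (H = (-32)**2 = 1024)
H - p = 1024 - 1*899/10 = 1024 - 899/10 = 9341/10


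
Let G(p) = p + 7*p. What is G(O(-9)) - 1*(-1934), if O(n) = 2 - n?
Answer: 2022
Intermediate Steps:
G(p) = 8*p
G(O(-9)) - 1*(-1934) = 8*(2 - 1*(-9)) - 1*(-1934) = 8*(2 + 9) + 1934 = 8*11 + 1934 = 88 + 1934 = 2022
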